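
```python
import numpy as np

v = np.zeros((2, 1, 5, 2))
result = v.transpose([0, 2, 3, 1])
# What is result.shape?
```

(2, 5, 2, 1)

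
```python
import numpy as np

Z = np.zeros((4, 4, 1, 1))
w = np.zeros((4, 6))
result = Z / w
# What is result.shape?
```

(4, 4, 4, 6)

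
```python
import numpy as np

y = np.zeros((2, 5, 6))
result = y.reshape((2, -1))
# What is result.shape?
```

(2, 30)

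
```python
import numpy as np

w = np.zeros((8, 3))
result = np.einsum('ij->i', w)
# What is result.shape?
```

(8,)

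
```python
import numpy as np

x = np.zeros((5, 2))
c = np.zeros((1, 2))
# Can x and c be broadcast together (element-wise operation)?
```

Yes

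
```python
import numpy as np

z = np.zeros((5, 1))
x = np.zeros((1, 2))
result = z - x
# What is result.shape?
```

(5, 2)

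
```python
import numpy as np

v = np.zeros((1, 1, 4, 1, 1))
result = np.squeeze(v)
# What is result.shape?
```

(4,)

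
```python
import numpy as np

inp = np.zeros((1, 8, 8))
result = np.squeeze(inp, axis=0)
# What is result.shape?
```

(8, 8)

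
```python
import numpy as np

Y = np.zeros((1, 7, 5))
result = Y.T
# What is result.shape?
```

(5, 7, 1)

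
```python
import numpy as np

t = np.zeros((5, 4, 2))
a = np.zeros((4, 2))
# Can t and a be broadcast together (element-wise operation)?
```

Yes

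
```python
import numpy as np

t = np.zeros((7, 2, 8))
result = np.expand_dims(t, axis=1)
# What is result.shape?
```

(7, 1, 2, 8)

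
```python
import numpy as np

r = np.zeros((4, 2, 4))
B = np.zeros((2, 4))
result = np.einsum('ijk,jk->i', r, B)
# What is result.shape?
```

(4,)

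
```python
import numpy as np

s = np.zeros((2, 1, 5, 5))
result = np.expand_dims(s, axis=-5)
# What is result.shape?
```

(1, 2, 1, 5, 5)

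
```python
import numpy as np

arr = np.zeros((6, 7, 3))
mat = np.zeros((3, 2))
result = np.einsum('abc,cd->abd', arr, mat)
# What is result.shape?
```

(6, 7, 2)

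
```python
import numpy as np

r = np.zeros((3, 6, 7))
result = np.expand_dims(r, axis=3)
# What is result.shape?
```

(3, 6, 7, 1)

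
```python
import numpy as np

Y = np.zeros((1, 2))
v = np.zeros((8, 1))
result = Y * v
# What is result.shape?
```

(8, 2)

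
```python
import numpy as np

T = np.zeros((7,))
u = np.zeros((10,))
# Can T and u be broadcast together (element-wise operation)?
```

No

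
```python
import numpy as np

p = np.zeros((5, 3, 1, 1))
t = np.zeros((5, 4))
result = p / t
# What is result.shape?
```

(5, 3, 5, 4)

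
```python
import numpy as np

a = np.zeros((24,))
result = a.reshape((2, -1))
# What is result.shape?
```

(2, 12)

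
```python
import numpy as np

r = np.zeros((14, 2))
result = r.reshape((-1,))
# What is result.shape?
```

(28,)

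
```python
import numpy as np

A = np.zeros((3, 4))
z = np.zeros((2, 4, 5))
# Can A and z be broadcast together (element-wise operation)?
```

No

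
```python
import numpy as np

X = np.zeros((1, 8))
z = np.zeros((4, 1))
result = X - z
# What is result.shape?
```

(4, 8)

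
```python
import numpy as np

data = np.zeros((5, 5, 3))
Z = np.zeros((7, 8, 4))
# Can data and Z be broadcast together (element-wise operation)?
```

No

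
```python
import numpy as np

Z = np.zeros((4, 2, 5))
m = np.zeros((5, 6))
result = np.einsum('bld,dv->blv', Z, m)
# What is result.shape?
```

(4, 2, 6)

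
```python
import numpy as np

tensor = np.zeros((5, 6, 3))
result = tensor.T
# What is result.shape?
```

(3, 6, 5)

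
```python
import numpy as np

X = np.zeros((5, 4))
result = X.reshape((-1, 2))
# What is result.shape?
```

(10, 2)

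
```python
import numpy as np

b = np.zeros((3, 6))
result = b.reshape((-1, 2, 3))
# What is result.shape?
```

(3, 2, 3)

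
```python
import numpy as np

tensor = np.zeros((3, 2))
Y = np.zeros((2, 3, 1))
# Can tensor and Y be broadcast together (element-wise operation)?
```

Yes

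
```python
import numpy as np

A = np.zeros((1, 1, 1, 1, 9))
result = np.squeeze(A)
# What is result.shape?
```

(9,)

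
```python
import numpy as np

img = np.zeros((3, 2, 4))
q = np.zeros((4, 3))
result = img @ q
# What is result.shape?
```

(3, 2, 3)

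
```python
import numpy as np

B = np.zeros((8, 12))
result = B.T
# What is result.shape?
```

(12, 8)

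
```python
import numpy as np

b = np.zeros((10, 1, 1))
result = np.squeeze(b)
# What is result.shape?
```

(10,)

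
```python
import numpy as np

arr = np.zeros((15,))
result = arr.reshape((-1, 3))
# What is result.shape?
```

(5, 3)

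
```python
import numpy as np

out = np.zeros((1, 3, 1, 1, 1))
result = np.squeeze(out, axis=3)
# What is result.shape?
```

(1, 3, 1, 1)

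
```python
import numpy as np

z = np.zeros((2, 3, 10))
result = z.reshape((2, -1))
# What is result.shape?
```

(2, 30)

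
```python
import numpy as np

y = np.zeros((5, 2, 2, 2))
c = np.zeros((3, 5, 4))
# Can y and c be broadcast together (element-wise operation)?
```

No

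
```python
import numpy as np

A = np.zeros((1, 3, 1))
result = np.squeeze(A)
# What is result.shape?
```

(3,)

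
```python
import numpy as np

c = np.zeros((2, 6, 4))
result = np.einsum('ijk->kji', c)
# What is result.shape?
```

(4, 6, 2)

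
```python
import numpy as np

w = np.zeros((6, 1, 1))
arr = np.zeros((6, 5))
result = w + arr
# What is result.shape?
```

(6, 6, 5)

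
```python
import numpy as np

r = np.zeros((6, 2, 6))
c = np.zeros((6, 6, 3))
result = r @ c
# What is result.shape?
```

(6, 2, 3)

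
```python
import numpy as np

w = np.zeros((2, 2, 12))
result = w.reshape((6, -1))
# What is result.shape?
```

(6, 8)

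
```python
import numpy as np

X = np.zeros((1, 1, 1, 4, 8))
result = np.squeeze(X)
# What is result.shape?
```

(4, 8)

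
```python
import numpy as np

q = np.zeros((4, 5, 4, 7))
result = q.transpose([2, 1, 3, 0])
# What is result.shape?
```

(4, 5, 7, 4)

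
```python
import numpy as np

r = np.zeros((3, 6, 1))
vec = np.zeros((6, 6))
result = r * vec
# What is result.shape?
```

(3, 6, 6)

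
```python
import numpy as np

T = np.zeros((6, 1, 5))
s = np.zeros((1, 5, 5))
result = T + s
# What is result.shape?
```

(6, 5, 5)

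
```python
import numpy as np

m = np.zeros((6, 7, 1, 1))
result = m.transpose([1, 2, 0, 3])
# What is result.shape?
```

(7, 1, 6, 1)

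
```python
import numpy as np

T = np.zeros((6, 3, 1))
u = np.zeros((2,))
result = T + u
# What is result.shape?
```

(6, 3, 2)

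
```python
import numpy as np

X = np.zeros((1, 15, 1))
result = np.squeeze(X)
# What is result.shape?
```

(15,)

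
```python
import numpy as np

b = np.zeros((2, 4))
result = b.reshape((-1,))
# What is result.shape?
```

(8,)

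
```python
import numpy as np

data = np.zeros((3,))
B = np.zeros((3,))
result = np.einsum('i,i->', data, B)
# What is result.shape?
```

()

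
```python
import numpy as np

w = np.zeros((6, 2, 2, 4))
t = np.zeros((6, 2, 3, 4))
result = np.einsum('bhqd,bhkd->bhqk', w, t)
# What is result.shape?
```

(6, 2, 2, 3)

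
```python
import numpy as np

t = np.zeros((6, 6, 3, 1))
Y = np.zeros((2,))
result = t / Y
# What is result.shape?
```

(6, 6, 3, 2)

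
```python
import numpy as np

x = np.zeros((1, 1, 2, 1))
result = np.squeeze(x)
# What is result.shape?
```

(2,)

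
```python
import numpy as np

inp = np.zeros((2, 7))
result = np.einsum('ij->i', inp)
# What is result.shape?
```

(2,)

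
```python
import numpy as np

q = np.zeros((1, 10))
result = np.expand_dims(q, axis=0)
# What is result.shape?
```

(1, 1, 10)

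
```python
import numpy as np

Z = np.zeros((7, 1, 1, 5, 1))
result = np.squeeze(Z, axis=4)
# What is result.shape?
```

(7, 1, 1, 5)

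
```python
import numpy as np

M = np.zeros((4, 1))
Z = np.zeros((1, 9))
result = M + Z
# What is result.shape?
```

(4, 9)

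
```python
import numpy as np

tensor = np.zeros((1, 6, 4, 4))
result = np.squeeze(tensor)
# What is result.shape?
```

(6, 4, 4)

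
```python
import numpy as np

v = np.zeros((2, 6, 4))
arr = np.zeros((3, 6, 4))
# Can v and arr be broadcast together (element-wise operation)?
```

No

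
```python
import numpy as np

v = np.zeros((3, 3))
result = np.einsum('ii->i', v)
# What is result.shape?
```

(3,)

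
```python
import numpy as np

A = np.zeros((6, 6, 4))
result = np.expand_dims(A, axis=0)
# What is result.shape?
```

(1, 6, 6, 4)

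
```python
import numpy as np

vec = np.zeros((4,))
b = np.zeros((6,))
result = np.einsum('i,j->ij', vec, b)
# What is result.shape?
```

(4, 6)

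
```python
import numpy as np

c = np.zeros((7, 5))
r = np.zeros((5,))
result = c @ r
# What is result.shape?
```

(7,)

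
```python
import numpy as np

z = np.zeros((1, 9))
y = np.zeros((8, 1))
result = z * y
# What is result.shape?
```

(8, 9)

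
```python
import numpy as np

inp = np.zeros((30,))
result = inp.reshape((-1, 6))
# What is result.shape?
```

(5, 6)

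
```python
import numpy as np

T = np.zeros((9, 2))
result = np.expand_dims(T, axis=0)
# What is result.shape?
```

(1, 9, 2)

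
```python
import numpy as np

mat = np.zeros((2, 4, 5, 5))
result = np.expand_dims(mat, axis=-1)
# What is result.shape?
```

(2, 4, 5, 5, 1)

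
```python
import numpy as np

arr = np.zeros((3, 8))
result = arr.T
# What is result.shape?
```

(8, 3)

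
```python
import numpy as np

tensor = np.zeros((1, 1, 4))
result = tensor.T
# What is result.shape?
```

(4, 1, 1)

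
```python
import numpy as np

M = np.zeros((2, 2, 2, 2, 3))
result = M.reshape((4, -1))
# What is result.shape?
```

(4, 12)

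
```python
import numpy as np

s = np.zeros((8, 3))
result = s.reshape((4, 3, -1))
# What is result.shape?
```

(4, 3, 2)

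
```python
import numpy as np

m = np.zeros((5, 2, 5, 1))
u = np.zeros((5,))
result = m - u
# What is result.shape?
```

(5, 2, 5, 5)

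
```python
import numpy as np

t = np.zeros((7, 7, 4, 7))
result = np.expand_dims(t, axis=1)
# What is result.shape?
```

(7, 1, 7, 4, 7)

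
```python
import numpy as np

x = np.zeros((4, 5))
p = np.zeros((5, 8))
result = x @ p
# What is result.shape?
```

(4, 8)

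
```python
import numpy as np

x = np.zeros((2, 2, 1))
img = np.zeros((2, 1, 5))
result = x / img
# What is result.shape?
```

(2, 2, 5)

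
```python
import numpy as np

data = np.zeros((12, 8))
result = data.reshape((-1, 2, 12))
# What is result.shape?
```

(4, 2, 12)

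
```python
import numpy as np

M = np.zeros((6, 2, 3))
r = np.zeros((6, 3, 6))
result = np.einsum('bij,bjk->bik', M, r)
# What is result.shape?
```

(6, 2, 6)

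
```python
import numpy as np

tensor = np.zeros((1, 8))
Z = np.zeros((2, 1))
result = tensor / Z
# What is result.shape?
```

(2, 8)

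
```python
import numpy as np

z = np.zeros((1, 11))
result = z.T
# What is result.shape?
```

(11, 1)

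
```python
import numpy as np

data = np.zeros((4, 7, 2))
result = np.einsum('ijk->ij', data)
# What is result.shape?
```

(4, 7)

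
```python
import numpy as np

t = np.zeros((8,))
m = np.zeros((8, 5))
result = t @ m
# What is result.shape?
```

(5,)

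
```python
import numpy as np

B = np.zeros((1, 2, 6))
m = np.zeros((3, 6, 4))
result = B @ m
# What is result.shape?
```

(3, 2, 4)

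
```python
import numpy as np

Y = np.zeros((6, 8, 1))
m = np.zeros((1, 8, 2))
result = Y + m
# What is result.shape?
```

(6, 8, 2)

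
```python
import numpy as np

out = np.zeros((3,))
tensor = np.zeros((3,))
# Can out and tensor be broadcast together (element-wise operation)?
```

Yes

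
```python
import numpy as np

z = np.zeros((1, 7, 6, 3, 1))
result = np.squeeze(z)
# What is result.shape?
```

(7, 6, 3)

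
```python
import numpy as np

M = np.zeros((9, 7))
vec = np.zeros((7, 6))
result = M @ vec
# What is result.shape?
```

(9, 6)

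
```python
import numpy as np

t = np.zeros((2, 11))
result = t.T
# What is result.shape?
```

(11, 2)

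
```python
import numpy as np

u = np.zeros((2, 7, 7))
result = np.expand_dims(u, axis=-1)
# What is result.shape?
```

(2, 7, 7, 1)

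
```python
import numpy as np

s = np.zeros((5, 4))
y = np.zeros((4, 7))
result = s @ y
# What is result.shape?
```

(5, 7)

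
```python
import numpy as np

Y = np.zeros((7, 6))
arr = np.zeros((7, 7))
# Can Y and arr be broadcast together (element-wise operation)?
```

No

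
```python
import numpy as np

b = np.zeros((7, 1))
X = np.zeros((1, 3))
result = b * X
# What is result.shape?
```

(7, 3)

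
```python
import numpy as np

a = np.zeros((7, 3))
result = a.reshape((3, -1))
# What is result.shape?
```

(3, 7)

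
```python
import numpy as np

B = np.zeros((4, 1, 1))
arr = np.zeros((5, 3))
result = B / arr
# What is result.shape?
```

(4, 5, 3)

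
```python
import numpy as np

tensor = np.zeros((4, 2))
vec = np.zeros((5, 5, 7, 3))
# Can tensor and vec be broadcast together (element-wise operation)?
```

No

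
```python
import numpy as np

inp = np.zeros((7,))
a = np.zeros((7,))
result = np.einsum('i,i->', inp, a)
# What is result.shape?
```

()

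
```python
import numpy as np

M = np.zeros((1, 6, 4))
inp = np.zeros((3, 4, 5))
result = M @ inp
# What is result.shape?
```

(3, 6, 5)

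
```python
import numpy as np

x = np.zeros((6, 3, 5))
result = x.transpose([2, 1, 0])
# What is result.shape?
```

(5, 3, 6)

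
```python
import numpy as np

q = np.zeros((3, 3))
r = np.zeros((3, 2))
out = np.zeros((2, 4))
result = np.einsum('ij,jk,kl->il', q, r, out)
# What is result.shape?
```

(3, 4)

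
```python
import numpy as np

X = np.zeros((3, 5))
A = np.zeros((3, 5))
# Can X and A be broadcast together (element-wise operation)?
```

Yes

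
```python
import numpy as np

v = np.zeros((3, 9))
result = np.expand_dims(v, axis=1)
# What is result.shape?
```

(3, 1, 9)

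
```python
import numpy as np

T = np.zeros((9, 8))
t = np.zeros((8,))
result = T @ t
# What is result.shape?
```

(9,)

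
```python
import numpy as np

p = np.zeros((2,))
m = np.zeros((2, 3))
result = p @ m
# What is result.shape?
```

(3,)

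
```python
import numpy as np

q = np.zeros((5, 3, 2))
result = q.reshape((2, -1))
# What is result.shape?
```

(2, 15)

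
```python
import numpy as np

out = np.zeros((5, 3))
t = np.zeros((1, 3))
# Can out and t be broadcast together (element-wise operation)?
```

Yes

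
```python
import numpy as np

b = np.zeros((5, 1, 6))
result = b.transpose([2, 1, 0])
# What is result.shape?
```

(6, 1, 5)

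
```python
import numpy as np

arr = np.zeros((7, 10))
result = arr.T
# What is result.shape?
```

(10, 7)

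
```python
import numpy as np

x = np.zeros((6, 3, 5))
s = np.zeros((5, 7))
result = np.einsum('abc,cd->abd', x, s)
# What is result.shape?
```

(6, 3, 7)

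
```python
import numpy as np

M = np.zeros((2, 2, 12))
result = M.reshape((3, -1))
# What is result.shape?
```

(3, 16)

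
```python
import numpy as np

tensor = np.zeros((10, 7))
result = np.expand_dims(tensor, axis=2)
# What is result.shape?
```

(10, 7, 1)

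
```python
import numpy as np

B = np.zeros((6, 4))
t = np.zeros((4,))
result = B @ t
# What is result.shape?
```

(6,)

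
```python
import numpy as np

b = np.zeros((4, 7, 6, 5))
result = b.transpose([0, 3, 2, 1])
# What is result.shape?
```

(4, 5, 6, 7)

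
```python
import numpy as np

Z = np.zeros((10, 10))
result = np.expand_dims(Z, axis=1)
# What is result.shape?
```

(10, 1, 10)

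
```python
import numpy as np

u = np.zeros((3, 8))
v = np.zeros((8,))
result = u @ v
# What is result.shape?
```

(3,)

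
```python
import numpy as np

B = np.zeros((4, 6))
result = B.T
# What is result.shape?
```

(6, 4)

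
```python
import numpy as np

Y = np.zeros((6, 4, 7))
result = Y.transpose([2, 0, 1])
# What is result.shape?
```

(7, 6, 4)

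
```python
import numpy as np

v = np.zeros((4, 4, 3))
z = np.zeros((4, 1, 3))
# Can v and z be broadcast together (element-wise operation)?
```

Yes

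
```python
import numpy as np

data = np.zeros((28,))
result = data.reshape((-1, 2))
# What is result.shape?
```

(14, 2)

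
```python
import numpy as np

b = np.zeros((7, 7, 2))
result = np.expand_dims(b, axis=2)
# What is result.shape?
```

(7, 7, 1, 2)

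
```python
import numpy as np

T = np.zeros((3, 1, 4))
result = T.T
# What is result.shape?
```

(4, 1, 3)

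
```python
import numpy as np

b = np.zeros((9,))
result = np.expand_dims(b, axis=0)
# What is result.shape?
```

(1, 9)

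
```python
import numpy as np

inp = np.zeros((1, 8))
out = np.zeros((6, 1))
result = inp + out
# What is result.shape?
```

(6, 8)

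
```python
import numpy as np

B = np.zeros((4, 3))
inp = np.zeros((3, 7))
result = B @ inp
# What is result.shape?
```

(4, 7)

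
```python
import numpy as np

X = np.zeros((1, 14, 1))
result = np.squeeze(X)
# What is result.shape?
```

(14,)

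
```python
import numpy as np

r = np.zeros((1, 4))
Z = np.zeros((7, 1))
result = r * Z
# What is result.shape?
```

(7, 4)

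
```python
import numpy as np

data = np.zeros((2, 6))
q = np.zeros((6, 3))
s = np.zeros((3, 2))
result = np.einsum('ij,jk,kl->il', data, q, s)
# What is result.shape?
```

(2, 2)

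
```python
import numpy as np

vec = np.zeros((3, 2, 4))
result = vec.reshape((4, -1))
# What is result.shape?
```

(4, 6)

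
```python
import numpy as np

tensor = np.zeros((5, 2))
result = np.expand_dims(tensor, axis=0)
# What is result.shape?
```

(1, 5, 2)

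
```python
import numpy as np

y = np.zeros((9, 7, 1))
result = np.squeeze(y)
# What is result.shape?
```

(9, 7)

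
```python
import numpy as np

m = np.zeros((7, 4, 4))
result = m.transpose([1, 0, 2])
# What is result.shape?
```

(4, 7, 4)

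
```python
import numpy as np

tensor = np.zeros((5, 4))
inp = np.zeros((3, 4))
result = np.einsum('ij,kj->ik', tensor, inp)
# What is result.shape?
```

(5, 3)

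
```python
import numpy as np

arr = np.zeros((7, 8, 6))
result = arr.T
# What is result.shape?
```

(6, 8, 7)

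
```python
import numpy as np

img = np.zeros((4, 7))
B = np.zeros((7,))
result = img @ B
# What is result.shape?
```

(4,)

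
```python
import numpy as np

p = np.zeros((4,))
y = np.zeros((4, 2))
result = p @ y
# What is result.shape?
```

(2,)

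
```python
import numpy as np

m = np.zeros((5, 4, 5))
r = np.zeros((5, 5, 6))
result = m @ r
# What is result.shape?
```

(5, 4, 6)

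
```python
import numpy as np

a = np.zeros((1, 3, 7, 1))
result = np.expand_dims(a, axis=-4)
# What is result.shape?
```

(1, 1, 3, 7, 1)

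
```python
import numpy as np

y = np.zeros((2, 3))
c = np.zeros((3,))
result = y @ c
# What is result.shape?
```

(2,)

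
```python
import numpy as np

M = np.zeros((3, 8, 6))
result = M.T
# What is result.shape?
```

(6, 8, 3)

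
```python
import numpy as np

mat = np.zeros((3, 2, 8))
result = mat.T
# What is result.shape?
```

(8, 2, 3)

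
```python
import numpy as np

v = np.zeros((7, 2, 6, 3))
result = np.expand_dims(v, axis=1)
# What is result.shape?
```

(7, 1, 2, 6, 3)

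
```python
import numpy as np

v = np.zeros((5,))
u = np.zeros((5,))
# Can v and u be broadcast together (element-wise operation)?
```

Yes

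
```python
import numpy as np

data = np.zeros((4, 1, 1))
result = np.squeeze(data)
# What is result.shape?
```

(4,)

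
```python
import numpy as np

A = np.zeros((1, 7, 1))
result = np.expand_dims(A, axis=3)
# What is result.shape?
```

(1, 7, 1, 1)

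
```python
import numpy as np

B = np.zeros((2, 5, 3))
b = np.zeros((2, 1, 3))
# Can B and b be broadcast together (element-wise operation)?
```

Yes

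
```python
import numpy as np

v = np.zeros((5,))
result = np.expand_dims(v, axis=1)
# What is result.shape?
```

(5, 1)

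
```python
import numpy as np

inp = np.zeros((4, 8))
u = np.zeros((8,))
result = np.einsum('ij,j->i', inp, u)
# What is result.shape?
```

(4,)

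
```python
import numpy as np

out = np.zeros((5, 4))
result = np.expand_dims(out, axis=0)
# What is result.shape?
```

(1, 5, 4)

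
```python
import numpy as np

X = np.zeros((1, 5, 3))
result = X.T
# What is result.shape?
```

(3, 5, 1)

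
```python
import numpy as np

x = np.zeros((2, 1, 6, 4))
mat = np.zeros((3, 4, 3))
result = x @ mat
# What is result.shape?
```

(2, 3, 6, 3)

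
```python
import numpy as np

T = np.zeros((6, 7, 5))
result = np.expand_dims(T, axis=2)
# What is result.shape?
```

(6, 7, 1, 5)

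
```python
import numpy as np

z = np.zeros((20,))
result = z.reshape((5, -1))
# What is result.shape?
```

(5, 4)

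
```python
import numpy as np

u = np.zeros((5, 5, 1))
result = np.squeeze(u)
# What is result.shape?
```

(5, 5)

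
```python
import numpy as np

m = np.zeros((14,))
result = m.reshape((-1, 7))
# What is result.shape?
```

(2, 7)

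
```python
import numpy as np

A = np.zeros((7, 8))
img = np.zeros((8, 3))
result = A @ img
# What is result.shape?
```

(7, 3)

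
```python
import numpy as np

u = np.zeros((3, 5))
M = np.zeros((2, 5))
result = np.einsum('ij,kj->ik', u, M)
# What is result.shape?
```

(3, 2)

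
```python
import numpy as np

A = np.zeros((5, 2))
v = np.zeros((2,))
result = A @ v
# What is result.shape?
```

(5,)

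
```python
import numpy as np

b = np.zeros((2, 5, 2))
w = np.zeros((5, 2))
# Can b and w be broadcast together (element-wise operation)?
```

Yes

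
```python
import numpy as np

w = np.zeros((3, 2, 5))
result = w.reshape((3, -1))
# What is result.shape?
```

(3, 10)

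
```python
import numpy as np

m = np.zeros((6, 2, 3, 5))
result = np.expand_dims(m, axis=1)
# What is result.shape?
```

(6, 1, 2, 3, 5)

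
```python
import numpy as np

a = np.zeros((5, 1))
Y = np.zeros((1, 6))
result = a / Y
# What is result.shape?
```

(5, 6)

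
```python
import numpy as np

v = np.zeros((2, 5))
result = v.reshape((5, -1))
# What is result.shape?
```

(5, 2)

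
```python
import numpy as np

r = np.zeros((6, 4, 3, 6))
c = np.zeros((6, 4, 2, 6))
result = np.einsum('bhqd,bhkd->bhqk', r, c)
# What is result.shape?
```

(6, 4, 3, 2)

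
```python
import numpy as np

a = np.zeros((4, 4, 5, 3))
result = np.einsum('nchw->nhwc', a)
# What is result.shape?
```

(4, 5, 3, 4)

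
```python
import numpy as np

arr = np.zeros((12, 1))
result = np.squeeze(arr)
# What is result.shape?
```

(12,)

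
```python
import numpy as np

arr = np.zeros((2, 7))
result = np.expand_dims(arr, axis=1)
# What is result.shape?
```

(2, 1, 7)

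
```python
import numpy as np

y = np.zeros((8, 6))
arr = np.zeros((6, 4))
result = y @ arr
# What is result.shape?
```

(8, 4)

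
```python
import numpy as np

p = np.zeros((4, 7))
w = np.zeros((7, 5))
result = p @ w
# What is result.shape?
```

(4, 5)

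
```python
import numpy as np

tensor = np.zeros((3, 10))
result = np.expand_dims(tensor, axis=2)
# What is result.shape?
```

(3, 10, 1)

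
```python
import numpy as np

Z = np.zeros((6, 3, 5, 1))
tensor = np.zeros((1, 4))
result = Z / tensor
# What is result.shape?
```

(6, 3, 5, 4)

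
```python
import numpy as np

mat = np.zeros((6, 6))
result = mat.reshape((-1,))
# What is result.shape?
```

(36,)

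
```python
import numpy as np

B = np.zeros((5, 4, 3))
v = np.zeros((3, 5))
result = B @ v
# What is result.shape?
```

(5, 4, 5)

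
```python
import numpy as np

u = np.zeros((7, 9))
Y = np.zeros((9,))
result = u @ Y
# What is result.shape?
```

(7,)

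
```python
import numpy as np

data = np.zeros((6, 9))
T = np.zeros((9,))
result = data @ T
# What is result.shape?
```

(6,)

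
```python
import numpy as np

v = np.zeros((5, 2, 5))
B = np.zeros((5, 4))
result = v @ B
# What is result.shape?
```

(5, 2, 4)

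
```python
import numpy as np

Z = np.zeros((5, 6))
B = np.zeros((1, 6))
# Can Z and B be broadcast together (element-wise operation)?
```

Yes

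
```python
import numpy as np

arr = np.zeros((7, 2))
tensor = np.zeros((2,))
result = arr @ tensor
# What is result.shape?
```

(7,)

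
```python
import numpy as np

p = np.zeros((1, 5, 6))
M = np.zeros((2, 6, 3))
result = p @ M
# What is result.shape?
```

(2, 5, 3)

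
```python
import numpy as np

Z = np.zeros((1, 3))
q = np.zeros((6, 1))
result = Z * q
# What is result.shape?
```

(6, 3)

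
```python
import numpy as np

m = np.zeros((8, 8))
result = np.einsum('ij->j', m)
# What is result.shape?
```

(8,)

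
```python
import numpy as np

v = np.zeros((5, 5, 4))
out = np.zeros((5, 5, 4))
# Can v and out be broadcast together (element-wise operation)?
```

Yes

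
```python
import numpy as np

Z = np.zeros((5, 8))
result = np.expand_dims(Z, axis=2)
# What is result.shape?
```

(5, 8, 1)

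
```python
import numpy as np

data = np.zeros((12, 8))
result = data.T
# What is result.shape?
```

(8, 12)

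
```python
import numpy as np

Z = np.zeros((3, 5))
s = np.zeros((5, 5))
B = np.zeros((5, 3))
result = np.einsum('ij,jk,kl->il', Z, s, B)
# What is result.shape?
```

(3, 3)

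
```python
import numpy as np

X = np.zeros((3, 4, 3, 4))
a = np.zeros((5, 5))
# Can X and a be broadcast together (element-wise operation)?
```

No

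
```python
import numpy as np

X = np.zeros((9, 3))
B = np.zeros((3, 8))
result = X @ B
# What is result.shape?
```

(9, 8)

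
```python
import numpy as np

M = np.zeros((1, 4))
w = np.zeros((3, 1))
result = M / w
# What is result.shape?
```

(3, 4)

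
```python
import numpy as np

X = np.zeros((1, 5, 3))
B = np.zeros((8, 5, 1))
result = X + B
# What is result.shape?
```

(8, 5, 3)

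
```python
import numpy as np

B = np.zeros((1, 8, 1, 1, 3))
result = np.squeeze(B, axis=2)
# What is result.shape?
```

(1, 8, 1, 3)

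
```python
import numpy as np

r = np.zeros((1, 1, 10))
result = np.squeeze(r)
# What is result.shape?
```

(10,)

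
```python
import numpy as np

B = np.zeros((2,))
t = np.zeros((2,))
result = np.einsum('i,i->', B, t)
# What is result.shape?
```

()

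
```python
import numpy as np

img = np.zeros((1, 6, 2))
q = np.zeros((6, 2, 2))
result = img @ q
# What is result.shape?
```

(6, 6, 2)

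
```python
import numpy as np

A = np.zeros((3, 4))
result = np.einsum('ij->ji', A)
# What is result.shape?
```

(4, 3)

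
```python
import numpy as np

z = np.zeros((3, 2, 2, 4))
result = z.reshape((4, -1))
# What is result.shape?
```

(4, 12)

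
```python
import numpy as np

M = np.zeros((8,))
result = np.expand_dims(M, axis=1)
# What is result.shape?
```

(8, 1)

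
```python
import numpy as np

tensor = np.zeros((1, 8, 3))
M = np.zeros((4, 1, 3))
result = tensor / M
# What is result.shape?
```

(4, 8, 3)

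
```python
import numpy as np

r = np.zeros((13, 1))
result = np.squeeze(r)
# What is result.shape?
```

(13,)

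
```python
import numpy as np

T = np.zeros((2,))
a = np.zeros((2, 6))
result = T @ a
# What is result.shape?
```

(6,)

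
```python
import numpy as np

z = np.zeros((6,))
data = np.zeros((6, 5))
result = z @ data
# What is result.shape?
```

(5,)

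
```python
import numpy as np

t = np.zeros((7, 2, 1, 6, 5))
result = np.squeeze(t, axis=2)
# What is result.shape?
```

(7, 2, 6, 5)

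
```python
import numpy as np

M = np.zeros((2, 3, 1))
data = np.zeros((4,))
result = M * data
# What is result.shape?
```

(2, 3, 4)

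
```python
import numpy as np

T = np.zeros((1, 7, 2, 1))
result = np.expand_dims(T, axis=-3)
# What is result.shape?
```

(1, 7, 1, 2, 1)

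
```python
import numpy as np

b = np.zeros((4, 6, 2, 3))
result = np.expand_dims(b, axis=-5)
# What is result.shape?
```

(1, 4, 6, 2, 3)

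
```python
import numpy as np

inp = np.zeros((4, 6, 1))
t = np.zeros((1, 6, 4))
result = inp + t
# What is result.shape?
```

(4, 6, 4)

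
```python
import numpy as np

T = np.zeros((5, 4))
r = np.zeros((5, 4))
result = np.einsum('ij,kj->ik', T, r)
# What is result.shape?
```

(5, 5)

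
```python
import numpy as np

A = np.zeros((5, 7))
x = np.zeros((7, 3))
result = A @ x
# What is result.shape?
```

(5, 3)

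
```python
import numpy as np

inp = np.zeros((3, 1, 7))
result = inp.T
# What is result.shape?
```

(7, 1, 3)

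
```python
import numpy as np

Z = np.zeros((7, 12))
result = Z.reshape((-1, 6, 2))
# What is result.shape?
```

(7, 6, 2)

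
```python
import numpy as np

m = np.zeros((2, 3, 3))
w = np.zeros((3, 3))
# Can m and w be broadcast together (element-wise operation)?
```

Yes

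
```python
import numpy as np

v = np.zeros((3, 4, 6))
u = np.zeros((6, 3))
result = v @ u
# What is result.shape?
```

(3, 4, 3)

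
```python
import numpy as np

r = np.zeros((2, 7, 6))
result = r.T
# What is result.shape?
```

(6, 7, 2)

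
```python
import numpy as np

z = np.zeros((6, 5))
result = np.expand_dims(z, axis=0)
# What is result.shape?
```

(1, 6, 5)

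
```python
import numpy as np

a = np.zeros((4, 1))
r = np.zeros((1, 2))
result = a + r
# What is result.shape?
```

(4, 2)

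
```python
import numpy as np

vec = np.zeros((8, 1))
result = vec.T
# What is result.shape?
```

(1, 8)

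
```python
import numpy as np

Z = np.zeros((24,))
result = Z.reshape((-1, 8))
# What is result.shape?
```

(3, 8)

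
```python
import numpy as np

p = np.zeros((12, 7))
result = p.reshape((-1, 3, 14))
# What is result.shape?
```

(2, 3, 14)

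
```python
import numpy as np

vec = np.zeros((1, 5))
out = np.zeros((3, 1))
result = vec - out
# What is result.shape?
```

(3, 5)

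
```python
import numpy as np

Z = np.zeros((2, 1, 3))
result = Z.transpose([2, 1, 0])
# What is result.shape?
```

(3, 1, 2)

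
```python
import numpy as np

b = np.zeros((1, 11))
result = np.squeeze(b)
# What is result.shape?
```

(11,)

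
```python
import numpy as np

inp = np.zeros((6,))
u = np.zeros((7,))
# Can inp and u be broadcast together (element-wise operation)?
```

No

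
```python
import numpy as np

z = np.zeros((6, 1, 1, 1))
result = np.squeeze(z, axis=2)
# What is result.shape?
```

(6, 1, 1)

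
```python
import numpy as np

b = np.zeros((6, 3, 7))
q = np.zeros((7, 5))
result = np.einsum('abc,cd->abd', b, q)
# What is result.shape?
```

(6, 3, 5)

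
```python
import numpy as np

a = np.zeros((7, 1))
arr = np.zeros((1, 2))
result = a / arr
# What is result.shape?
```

(7, 2)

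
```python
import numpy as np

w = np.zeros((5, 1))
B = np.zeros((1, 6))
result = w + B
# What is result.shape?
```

(5, 6)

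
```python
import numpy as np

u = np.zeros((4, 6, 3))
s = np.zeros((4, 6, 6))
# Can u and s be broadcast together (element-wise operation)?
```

No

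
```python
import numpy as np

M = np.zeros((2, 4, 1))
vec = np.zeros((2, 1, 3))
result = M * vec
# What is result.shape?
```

(2, 4, 3)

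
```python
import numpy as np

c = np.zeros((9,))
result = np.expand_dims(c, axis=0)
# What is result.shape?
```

(1, 9)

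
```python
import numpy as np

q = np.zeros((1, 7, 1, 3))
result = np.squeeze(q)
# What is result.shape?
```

(7, 3)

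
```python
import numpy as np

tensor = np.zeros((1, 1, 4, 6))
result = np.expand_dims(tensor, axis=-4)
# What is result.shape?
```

(1, 1, 1, 4, 6)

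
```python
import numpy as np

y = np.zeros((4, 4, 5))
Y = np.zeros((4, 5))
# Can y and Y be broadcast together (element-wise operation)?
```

Yes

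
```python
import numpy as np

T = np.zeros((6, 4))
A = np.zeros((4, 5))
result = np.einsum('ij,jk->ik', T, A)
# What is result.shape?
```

(6, 5)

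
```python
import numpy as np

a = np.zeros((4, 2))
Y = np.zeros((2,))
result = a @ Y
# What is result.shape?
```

(4,)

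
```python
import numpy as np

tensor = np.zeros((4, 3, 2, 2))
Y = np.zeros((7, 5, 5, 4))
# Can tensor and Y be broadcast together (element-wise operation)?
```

No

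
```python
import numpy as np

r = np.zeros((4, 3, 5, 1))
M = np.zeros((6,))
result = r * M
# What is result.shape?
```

(4, 3, 5, 6)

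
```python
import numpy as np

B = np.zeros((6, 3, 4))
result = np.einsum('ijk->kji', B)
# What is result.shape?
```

(4, 3, 6)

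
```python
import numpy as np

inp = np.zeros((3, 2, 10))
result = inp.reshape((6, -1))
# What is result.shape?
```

(6, 10)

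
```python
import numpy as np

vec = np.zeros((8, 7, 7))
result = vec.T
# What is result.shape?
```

(7, 7, 8)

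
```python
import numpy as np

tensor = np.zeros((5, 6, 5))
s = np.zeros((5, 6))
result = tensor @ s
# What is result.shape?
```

(5, 6, 6)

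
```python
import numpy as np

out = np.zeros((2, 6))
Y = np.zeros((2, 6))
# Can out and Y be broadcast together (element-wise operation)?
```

Yes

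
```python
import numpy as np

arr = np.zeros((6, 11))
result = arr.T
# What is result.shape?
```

(11, 6)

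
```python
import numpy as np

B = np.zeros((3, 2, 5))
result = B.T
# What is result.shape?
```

(5, 2, 3)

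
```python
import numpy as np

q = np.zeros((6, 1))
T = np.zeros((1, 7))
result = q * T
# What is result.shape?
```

(6, 7)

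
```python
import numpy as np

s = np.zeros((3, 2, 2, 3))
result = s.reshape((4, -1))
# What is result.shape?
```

(4, 9)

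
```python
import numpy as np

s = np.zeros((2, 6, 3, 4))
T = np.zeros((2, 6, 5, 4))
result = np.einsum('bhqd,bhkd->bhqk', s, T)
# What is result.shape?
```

(2, 6, 3, 5)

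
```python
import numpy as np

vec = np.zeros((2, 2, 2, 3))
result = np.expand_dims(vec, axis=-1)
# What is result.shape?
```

(2, 2, 2, 3, 1)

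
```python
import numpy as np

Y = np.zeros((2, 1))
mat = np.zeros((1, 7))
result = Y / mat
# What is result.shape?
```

(2, 7)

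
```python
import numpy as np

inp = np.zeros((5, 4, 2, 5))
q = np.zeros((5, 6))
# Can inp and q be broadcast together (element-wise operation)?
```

No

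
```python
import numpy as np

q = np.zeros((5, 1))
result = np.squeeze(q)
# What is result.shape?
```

(5,)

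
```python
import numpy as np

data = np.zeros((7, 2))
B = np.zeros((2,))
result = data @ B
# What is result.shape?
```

(7,)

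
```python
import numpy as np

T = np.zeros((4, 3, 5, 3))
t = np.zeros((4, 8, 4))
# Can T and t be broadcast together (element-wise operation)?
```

No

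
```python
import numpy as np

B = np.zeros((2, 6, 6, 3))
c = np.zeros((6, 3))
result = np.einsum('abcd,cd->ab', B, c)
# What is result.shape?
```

(2, 6)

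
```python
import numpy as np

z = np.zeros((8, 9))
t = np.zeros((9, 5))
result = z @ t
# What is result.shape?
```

(8, 5)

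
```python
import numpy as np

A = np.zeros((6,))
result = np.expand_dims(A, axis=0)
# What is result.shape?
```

(1, 6)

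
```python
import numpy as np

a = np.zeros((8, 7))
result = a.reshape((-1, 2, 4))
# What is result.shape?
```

(7, 2, 4)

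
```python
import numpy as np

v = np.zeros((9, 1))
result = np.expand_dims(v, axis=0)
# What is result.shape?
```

(1, 9, 1)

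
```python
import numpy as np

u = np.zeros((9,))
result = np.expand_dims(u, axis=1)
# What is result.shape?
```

(9, 1)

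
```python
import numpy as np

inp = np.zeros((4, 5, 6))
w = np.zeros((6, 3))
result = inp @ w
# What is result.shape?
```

(4, 5, 3)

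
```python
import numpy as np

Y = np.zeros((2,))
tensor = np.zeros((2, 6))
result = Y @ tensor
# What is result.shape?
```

(6,)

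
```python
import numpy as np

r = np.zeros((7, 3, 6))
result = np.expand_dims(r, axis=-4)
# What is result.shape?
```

(1, 7, 3, 6)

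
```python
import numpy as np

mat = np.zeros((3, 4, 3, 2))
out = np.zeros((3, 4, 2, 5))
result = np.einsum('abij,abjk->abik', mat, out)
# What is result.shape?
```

(3, 4, 3, 5)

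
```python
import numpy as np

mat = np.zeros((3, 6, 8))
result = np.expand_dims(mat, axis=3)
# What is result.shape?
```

(3, 6, 8, 1)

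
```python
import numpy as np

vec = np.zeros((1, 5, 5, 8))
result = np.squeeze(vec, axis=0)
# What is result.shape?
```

(5, 5, 8)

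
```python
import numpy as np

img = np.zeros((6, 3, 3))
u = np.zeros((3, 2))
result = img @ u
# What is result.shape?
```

(6, 3, 2)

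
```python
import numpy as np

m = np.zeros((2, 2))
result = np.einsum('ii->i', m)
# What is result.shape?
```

(2,)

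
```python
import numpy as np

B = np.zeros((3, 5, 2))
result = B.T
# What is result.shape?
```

(2, 5, 3)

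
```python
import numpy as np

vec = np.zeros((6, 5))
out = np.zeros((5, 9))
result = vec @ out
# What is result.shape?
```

(6, 9)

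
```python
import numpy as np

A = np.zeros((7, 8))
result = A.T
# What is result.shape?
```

(8, 7)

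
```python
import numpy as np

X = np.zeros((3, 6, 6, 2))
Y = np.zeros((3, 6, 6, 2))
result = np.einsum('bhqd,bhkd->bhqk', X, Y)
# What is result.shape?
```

(3, 6, 6, 6)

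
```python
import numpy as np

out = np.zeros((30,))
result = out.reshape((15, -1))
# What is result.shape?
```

(15, 2)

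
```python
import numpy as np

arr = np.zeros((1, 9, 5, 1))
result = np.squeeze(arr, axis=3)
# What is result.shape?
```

(1, 9, 5)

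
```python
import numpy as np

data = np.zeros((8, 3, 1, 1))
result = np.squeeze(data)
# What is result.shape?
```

(8, 3)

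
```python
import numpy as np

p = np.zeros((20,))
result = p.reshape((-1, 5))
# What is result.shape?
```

(4, 5)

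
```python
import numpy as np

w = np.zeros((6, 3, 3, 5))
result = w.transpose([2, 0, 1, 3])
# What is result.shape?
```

(3, 6, 3, 5)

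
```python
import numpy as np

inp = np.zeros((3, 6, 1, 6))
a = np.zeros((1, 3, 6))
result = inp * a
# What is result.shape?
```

(3, 6, 3, 6)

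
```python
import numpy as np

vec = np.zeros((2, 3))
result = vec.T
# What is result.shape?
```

(3, 2)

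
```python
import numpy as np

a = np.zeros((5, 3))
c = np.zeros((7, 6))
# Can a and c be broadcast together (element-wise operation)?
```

No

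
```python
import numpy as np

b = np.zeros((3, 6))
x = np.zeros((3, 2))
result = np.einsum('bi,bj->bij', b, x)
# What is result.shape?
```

(3, 6, 2)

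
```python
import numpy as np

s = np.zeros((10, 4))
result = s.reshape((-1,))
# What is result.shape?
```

(40,)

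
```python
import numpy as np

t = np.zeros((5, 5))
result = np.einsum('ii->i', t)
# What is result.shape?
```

(5,)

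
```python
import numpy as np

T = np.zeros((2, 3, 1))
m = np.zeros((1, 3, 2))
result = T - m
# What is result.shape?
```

(2, 3, 2)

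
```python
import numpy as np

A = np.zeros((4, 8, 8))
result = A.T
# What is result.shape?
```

(8, 8, 4)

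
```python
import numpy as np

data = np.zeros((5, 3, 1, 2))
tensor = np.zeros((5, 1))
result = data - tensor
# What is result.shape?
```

(5, 3, 5, 2)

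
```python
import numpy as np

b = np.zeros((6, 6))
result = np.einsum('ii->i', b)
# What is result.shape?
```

(6,)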